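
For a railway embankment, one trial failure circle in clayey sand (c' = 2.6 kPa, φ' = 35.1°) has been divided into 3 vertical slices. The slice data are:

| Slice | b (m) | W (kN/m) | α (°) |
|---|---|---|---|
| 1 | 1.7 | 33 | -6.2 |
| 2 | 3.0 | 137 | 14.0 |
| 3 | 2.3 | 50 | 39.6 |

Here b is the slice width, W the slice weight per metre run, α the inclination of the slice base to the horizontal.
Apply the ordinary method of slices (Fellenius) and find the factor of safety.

FS = 2.67

Ordinary method of slices: FS = Σ[c'·Δl_i + (W_i cosα_i)·tanφ'] / Σ W_i sinα_i, with Δl_i = b_i / cosα_i.
Slice 1: Δl = 1.7/cos(-6.2°) = 1.710 m; N'_1 = 33·cos(-6.2°) = 32.8; c'Δl = 4.45; W sinα = -3.6
Slice 2: Δl = 3.0/cos14.0° = 3.092 m; N'_2 = 137·cos14.0° = 132.9; c'Δl = 8.04; W sinα = 33.1
Slice 3: Δl = 2.3/cos39.6° = 2.985 m; N'_3 = 50·cos39.6° = 38.5; c'Δl = 7.76; W sinα = 31.9
Σc'Δl = 20.2 kN/m; ΣN' = 204.3 kN/m; ΣW sinα = 61.5 kN/m
Resisting = 20.2 + 204.3·tan35.1° = 20.2 + 143.6 = 163.8 kN/m
FS = 163.8 / 61.5 = 2.666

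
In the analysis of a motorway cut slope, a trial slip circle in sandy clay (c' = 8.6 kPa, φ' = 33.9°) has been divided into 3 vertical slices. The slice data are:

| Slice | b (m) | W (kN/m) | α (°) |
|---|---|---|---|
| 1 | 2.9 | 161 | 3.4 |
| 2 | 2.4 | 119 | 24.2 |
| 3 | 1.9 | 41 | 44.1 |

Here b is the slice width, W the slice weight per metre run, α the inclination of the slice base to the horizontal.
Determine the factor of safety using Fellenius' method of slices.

Ordinary method of slices: FS = Σ[c'·Δl_i + (W_i cosα_i)·tanφ'] / Σ W_i sinα_i, with Δl_i = b_i / cosα_i.
Slice 1: Δl = 2.9/cos3.4° = 2.905 m; N'_1 = 161·cos3.4° = 160.7; c'Δl = 24.98; W sinα = 9.5
Slice 2: Δl = 2.4/cos24.2° = 2.631 m; N'_2 = 119·cos24.2° = 108.5; c'Δl = 22.63; W sinα = 48.8
Slice 3: Δl = 1.9/cos44.1° = 2.646 m; N'_3 = 41·cos44.1° = 29.4; c'Δl = 22.75; W sinα = 28.5
Σc'Δl = 70.4 kN/m; ΣN' = 298.7 kN/m; ΣW sinα = 86.9 kN/m
Resisting = 70.4 + 298.7·tan33.9° = 70.4 + 200.7 = 271.1 kN/m
FS = 271.1 / 86.9 = 3.121

FS = 3.12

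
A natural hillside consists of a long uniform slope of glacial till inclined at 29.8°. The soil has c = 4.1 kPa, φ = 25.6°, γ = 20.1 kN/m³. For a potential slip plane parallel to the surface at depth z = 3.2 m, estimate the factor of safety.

For an infinite slope with a slip plane parallel to the surface (no pore pressure): FS = [c + γz cos²β tanφ] / [γz sinβ cosβ].
γz = 20.1·3.2 = 64.32 kN/m²
Numerator = 4.1 + 64.32·cos²29.8°·tan25.6° = 4.1 + 64.32·0.7530·0.4791 = 27.306 kPa
Denominator = 64.32·sin29.8°·cos29.8° = 64.32·0.4970·0.8678 = 27.738 kPa
FS = 27.306 / 27.738 = 0.984

FS = 0.98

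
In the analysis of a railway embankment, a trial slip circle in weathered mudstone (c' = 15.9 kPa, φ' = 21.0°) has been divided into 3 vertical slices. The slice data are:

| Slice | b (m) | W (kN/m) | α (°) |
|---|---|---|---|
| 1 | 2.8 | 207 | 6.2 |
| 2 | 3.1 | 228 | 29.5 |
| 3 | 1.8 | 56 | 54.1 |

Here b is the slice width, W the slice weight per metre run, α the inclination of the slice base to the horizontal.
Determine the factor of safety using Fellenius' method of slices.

FS = 1.77

Ordinary method of slices: FS = Σ[c'·Δl_i + (W_i cosα_i)·tanφ'] / Σ W_i sinα_i, with Δl_i = b_i / cosα_i.
Slice 1: Δl = 2.8/cos6.2° = 2.816 m; N'_1 = 207·cos6.2° = 205.8; c'Δl = 44.78; W sinα = 22.4
Slice 2: Δl = 3.1/cos29.5° = 3.562 m; N'_2 = 228·cos29.5° = 198.4; c'Δl = 56.63; W sinα = 112.3
Slice 3: Δl = 1.8/cos54.1° = 3.070 m; N'_3 = 56·cos54.1° = 32.8; c'Δl = 48.81; W sinα = 45.4
Σc'Δl = 150.2 kN/m; ΣN' = 437.1 kN/m; ΣW sinα = 180.0 kN/m
Resisting = 150.2 + 437.1·tan21.0° = 150.2 + 167.8 = 318.0 kN/m
FS = 318.0 / 180.0 = 1.767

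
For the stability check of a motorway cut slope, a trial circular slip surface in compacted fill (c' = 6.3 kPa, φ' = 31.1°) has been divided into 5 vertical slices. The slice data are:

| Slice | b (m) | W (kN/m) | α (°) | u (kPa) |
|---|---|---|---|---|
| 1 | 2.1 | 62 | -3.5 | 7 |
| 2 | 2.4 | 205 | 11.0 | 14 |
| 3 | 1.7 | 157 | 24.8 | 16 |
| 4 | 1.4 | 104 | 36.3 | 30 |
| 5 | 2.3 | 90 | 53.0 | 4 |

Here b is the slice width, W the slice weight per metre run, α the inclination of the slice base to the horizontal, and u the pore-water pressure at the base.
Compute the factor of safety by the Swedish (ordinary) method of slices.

Ordinary method of slices: FS = Σ[c'·Δl_i + (W_i cosα_i − u_i·Δl_i)·tanφ'] / Σ W_i sinα_i, with Δl_i = b_i / cosα_i.
Slice 1: Δl = 2.1/cos(-3.5°) = 2.104 m; N'_1 = 62·cos(-3.5°) − 7·2.104 = 47.2; c'Δl = 13.25; W sinα = -3.8
Slice 2: Δl = 2.4/cos11.0° = 2.445 m; N'_2 = 205·cos11.0° − 14·2.445 = 167.0; c'Δl = 15.40; W sinα = 39.1
Slice 3: Δl = 1.7/cos24.8° = 1.873 m; N'_3 = 157·cos24.8° − 16·1.873 = 112.6; c'Δl = 11.80; W sinα = 65.9
Slice 4: Δl = 1.4/cos36.3° = 1.737 m; N'_4 = 104·cos36.3° − 30·1.737 = 31.7; c'Δl = 10.94; W sinα = 61.6
Slice 5: Δl = 2.3/cos53.0° = 3.822 m; N'_5 = 90·cos53.0° − 4·3.822 = 38.9; c'Δl = 24.08; W sinα = 71.9
Σc'Δl = 75.5 kN/m; ΣN' = 397.3 kN/m; ΣW sinα = 234.6 kN/m
Resisting = 75.5 + 397.3·tan31.1° = 75.5 + 239.7 = 315.1 kN/m
FS = 315.1 / 234.6 = 1.343

FS = 1.34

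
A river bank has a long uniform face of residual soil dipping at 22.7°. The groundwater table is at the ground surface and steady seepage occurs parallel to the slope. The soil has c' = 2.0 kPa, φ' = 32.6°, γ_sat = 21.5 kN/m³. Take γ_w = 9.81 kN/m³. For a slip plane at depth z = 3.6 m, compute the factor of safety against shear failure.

FS = 0.90

With seepage parallel to the slope and the water table at the surface, the effective normal stress on the slip plane uses the buoyant unit weight γ' = γ_sat − γ_w while the driving shear stress uses γ_sat:
FS = [c' + γ' z cos²β tanφ'] / [γ_sat z sinβ cosβ]
γ' = 21.5 − 9.81 = 11.69 kN/m³
Numerator = 2.0 + 11.69·3.6·cos²22.7°·tan32.6° = 2.0 + 11.69·3.6·0.8511·0.6395 = 24.906 kPa
Denominator = 21.5·3.6·sin22.7°·cos22.7° = 21.5·3.6·0.3859·0.9225 = 27.555 kPa
FS = 24.906 / 27.555 = 0.904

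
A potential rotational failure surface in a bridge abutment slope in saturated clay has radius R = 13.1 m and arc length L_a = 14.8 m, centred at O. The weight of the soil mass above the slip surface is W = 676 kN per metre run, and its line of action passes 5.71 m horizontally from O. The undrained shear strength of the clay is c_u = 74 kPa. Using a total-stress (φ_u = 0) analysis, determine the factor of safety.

Taking moments about the centre O, the resisting moment is provided by the undrained shear strength acting along the arc:
M_R = c_u·L_a·R = 74·14.80·13.1 = 14347.1 kN·m/m
M_D = W·d = 676·5.71 = 3860.0 kN·m/m
FS = M_R / M_D = 14347.1 / 3860.0 = 3.717

FS = 3.72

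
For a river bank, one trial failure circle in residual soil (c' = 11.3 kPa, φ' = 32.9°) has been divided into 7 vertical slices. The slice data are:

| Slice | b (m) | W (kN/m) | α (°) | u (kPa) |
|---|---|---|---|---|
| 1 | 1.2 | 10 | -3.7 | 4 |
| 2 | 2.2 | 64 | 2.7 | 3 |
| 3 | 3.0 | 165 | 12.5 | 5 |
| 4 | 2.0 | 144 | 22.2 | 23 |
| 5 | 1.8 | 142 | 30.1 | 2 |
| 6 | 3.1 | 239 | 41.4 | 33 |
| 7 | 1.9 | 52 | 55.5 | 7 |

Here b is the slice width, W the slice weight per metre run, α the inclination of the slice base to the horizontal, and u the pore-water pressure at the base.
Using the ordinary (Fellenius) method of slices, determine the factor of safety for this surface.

FS = 1.38

Ordinary method of slices: FS = Σ[c'·Δl_i + (W_i cosα_i − u_i·Δl_i)·tanφ'] / Σ W_i sinα_i, with Δl_i = b_i / cosα_i.
Slice 1: Δl = 1.2/cos(-3.7°) = 1.203 m; N'_1 = 10·cos(-3.7°) − 4·1.203 = 5.2; c'Δl = 13.59; W sinα = -0.6
Slice 2: Δl = 2.2/cos2.7° = 2.202 m; N'_2 = 64·cos2.7° − 3·2.202 = 57.3; c'Δl = 24.89; W sinα = 3.0
Slice 3: Δl = 3.0/cos12.5° = 3.073 m; N'_3 = 165·cos12.5° − 5·3.073 = 145.7; c'Δl = 34.72; W sinα = 35.7
Slice 4: Δl = 2.0/cos22.2° = 2.160 m; N'_4 = 144·cos22.2° − 23·2.160 = 83.6; c'Δl = 24.41; W sinα = 54.4
Slice 5: Δl = 1.8/cos30.1° = 2.081 m; N'_5 = 142·cos30.1° − 2·2.081 = 118.7; c'Δl = 23.51; W sinα = 71.2
Slice 6: Δl = 3.1/cos41.4° = 4.133 m; N'_6 = 239·cos41.4° − 33·4.133 = 42.9; c'Δl = 46.70; W sinα = 158.1
Slice 7: Δl = 1.9/cos55.5° = 3.354 m; N'_7 = 52·cos55.5° − 7·3.354 = 6.0; c'Δl = 37.91; W sinα = 42.9
Σc'Δl = 205.7 kN/m; ΣN' = 459.4 kN/m; ΣW sinα = 364.6 kN/m
Resisting = 205.7 + 459.4·tan32.9° = 205.7 + 297.2 = 502.9 kN/m
FS = 502.9 / 364.6 = 1.379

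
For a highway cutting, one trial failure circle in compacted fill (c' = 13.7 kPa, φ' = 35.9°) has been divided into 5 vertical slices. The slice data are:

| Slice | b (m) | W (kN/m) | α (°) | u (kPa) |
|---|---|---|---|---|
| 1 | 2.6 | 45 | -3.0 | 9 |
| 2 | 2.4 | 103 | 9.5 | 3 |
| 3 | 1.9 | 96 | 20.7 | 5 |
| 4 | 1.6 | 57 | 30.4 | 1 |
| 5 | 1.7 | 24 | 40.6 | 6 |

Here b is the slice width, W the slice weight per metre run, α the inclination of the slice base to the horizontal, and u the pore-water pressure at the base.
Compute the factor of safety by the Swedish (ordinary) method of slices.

FS = 3.57

Ordinary method of slices: FS = Σ[c'·Δl_i + (W_i cosα_i − u_i·Δl_i)·tanφ'] / Σ W_i sinα_i, with Δl_i = b_i / cosα_i.
Slice 1: Δl = 2.6/cos(-3.0°) = 2.604 m; N'_1 = 45·cos(-3.0°) − 9·2.604 = 21.5; c'Δl = 35.67; W sinα = -2.4
Slice 2: Δl = 2.4/cos9.5° = 2.433 m; N'_2 = 103·cos9.5° − 3·2.433 = 94.3; c'Δl = 33.34; W sinα = 17.0
Slice 3: Δl = 1.9/cos20.7° = 2.031 m; N'_3 = 96·cos20.7° − 5·2.031 = 79.6; c'Δl = 27.83; W sinα = 33.9
Slice 4: Δl = 1.6/cos30.4° = 1.855 m; N'_4 = 57·cos30.4° − 1·1.855 = 47.3; c'Δl = 25.41; W sinα = 28.8
Slice 5: Δl = 1.7/cos40.6° = 2.239 m; N'_5 = 24·cos40.6° − 6·2.239 = 4.8; c'Δl = 30.67; W sinα = 15.6
Σc'Δl = 152.9 kN/m; ΣN' = 247.5 kN/m; ΣW sinα = 93.0 kN/m
Resisting = 152.9 + 247.5·tan35.9° = 152.9 + 179.2 = 332.1 kN/m
FS = 332.1 / 93.0 = 3.569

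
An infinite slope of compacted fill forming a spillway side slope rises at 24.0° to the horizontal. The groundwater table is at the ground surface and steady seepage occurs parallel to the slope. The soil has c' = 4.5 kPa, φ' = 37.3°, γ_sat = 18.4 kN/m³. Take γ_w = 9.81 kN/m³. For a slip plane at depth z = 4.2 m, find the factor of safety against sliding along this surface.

FS = 0.96

With seepage parallel to the slope and the water table at the surface, the effective normal stress on the slip plane uses the buoyant unit weight γ' = γ_sat − γ_w while the driving shear stress uses γ_sat:
FS = [c' + γ' z cos²β tanφ'] / [γ_sat z sinβ cosβ]
γ' = 18.4 − 9.81 = 8.59 kN/m³
Numerator = 4.5 + 8.59·4.2·cos²24.0°·tan37.3° = 4.5 + 8.59·4.2·0.8346·0.7618 = 27.437 kPa
Denominator = 18.4·4.2·sin24.0°·cos24.0° = 18.4·4.2·0.4067·0.9135 = 28.715 kPa
FS = 27.437 / 28.715 = 0.955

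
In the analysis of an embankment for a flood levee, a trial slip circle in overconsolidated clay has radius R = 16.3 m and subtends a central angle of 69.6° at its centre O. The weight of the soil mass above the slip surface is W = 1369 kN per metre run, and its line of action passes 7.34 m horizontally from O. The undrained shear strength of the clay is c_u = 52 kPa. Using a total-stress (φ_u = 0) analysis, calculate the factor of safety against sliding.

Taking moments about the centre O, the resisting moment is provided by the undrained shear strength acting along the arc:
Arc length L_a = R·θ = 16.3·(69.6°·π/180) = 16.3·1.2147 = 19.80 m
M_R = c_u·L_a·R = 52·19.80·16.3 = 16782.8 kN·m/m
M_D = W·d = 1369·7.34 = 10048.5 kN·m/m
FS = M_R / M_D = 16782.8 / 10048.5 = 1.670

FS = 1.67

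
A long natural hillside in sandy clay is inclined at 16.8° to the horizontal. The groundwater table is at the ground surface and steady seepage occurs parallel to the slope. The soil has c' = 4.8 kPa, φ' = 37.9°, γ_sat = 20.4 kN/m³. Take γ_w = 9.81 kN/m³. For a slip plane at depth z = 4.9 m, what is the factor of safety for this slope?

FS = 1.51

With seepage parallel to the slope and the water table at the surface, the effective normal stress on the slip plane uses the buoyant unit weight γ' = γ_sat − γ_w while the driving shear stress uses γ_sat:
FS = [c' + γ' z cos²β tanφ'] / [γ_sat z sinβ cosβ]
γ' = 20.4 − 9.81 = 10.59 kN/m³
Numerator = 4.8 + 10.59·4.9·cos²16.8°·tan37.9° = 4.8 + 10.59·4.9·0.9165·0.7785 = 41.821 kPa
Denominator = 20.4·4.9·sin16.8°·cos16.8° = 20.4·4.9·0.2890·0.9573 = 27.659 kPa
FS = 41.821 / 27.659 = 1.512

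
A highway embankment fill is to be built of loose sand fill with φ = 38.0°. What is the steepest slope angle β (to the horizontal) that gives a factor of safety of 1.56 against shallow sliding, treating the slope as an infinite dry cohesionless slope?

For an infinite dry cohesionless slope FS = tanφ/tanβ, so tanβ = tanφ / FS.
tanβ = tan38.0° / 1.56 = 0.7813 / 1.56 = 0.5008
β = arctan(0.5008) = 26.60°

β = 26.6°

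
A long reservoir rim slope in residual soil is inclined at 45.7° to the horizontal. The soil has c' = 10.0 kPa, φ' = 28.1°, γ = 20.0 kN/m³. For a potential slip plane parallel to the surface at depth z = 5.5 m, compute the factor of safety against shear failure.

FS = 0.70

For an infinite slope with a slip plane parallel to the surface (no pore pressure): FS = [c' + γz cos²β tanφ'] / [γz sinβ cosβ].
γz = 20.0·5.5 = 110.00 kN/m²
Numerator = 10.0 + 110.00·cos²45.7°·tan28.1° = 10.0 + 110.00·0.4878·0.5340 = 38.650 kPa
Denominator = 110.00·sin45.7°·cos45.7° = 110.00·0.7157·0.6984 = 54.984 kPa
FS = 38.650 / 54.984 = 0.703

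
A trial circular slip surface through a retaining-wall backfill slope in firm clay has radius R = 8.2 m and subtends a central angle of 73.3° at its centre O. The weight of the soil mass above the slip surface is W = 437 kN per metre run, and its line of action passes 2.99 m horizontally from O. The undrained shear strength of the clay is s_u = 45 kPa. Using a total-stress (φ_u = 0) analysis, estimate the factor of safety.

FS = 2.96

Taking moments about the centre O, the resisting moment is provided by the undrained shear strength acting along the arc:
Arc length L_a = R·θ = 8.2·(73.3°·π/180) = 8.2·1.2793 = 10.49 m
M_R = s_u·L_a·R = 45·10.49·8.2 = 3871.0 kN·m/m
M_D = W·d = 437·2.99 = 1306.6 kN·m/m
FS = M_R / M_D = 3871.0 / 1306.6 = 2.963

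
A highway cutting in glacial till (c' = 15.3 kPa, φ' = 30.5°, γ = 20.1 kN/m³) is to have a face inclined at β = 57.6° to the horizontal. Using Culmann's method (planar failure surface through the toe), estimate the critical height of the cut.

Culmann's analysis gives the critical failure plane at α_cr = (β + φ')/2 = (57.6 + 30.5)/2 = 44.0°, and the critical height
H_c = (4c'/γ) · sinβ cosφ' / [1 − cos(β − φ')]
    = (4·15.3/20.1) · sin57.6°·cos30.5° / [1 − cos(27.1°)]
    = 3.045 · 0.8443·0.8616 / [1 − 0.8902]
    = 3.045 · 0.7275 / 0.1098
    = 20.18 m

H_c = 20.18 m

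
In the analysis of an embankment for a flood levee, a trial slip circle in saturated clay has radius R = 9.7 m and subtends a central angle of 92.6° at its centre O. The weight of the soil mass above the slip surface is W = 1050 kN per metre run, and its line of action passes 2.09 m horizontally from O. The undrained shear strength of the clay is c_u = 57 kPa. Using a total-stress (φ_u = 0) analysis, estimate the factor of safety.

Taking moments about the centre O, the resisting moment is provided by the undrained shear strength acting along the arc:
Arc length L_a = R·θ = 9.7·(92.6°·π/180) = 9.7·1.6162 = 15.68 m
M_R = c_u·L_a·R = 57·15.68·9.7 = 8667.8 kN·m/m
M_D = W·d = 1050·2.09 = 2194.5 kN·m/m
FS = M_R / M_D = 8667.8 / 2194.5 = 3.950

FS = 3.95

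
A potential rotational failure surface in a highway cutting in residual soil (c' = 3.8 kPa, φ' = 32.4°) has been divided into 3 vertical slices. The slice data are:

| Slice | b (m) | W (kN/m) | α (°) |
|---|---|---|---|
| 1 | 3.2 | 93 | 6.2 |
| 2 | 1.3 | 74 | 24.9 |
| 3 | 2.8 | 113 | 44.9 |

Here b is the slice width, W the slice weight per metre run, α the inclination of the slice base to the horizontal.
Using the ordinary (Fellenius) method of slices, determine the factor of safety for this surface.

FS = 1.53

Ordinary method of slices: FS = Σ[c'·Δl_i + (W_i cosα_i)·tanφ'] / Σ W_i sinα_i, with Δl_i = b_i / cosα_i.
Slice 1: Δl = 3.2/cos6.2° = 3.219 m; N'_1 = 93·cos6.2° = 92.5; c'Δl = 12.23; W sinα = 10.0
Slice 2: Δl = 1.3/cos24.9° = 1.433 m; N'_2 = 74·cos24.9° = 67.1; c'Δl = 5.45; W sinα = 31.2
Slice 3: Δl = 2.8/cos44.9° = 3.953 m; N'_3 = 113·cos44.9° = 80.0; c'Δl = 15.02; W sinα = 79.8
Σc'Δl = 32.7 kN/m; ΣN' = 239.6 kN/m; ΣW sinα = 121.0 kN/m
Resisting = 32.7 + 239.6·tan32.4° = 32.7 + 152.1 = 184.8 kN/m
FS = 184.8 / 121.0 = 1.527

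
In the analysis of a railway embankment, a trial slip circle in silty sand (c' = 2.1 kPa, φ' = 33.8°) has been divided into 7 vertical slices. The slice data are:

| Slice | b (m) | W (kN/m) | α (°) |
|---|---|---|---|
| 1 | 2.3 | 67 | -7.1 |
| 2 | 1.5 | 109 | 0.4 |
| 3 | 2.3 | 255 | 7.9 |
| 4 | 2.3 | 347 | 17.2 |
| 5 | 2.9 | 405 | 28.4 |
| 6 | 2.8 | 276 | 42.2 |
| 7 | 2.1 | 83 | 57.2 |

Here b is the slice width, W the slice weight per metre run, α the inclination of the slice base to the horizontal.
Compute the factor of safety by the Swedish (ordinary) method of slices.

Ordinary method of slices: FS = Σ[c'·Δl_i + (W_i cosα_i)·tanφ'] / Σ W_i sinα_i, with Δl_i = b_i / cosα_i.
Slice 1: Δl = 2.3/cos(-7.1°) = 2.318 m; N'_1 = 67·cos(-7.1°) = 66.5; c'Δl = 4.87; W sinα = -8.3
Slice 2: Δl = 1.5/cos0.4° = 1.500 m; N'_2 = 109·cos0.4° = 109.0; c'Δl = 3.15; W sinα = 0.8
Slice 3: Δl = 2.3/cos7.9° = 2.322 m; N'_3 = 255·cos7.9° = 252.6; c'Δl = 4.88; W sinα = 35.0
Slice 4: Δl = 2.3/cos17.2° = 2.408 m; N'_4 = 347·cos17.2° = 331.5; c'Δl = 5.06; W sinα = 102.6
Slice 5: Δl = 2.9/cos28.4° = 3.297 m; N'_5 = 405·cos28.4° = 356.3; c'Δl = 6.92; W sinα = 192.6
Slice 6: Δl = 2.8/cos42.2° = 3.780 m; N'_6 = 276·cos42.2° = 204.5; c'Δl = 7.94; W sinα = 185.4
Slice 7: Δl = 2.1/cos57.2° = 3.877 m; N'_7 = 83·cos57.2° = 45.0; c'Δl = 8.14; W sinα = 69.8
Σc'Δl = 41.0 kN/m; ΣN' = 1365.2 kN/m; ΣW sinα = 577.9 kN/m
Resisting = 41.0 + 1365.2·tan33.8° = 41.0 + 913.9 = 954.9 kN/m
FS = 954.9 / 577.9 = 1.652

FS = 1.65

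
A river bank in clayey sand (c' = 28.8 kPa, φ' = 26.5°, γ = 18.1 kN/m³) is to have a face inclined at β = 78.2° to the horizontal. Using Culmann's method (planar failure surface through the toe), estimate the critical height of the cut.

Culmann's analysis gives the critical failure plane at α_cr = (β + φ')/2 = (78.2 + 26.5)/2 = 52.4°, and the critical height
H_c = (4c'/γ) · sinβ cosφ' / [1 − cos(β − φ')]
    = (4·28.8/18.1) · sin78.2°·cos26.5° / [1 − cos(51.7°)]
    = 6.365 · 0.9789·0.8949 / [1 − 0.6198]
    = 6.365 · 0.8760 / 0.3802
    = 14.66 m

H_c = 14.66 m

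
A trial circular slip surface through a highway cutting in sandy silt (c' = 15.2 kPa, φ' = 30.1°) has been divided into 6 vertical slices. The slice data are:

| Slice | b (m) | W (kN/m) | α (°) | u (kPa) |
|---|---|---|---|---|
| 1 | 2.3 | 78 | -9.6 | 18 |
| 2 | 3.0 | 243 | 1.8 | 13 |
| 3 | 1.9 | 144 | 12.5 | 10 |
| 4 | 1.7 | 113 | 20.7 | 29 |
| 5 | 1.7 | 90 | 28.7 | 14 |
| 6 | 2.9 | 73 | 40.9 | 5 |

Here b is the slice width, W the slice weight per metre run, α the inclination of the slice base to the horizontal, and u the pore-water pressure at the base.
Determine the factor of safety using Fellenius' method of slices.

Ordinary method of slices: FS = Σ[c'·Δl_i + (W_i cosα_i − u_i·Δl_i)·tanφ'] / Σ W_i sinα_i, with Δl_i = b_i / cosα_i.
Slice 1: Δl = 2.3/cos(-9.6°) = 2.333 m; N'_1 = 78·cos(-9.6°) − 18·2.333 = 34.9; c'Δl = 35.46; W sinα = -13.0
Slice 2: Δl = 3.0/cos1.8° = 3.001 m; N'_2 = 243·cos1.8° − 13·3.001 = 203.9; c'Δl = 45.62; W sinα = 7.6
Slice 3: Δl = 1.9/cos12.5° = 1.946 m; N'_3 = 144·cos12.5° − 10·1.946 = 121.1; c'Δl = 29.58; W sinα = 31.2
Slice 4: Δl = 1.7/cos20.7° = 1.817 m; N'_4 = 113·cos20.7° − 29·1.817 = 53.0; c'Δl = 27.62; W sinα = 39.9
Slice 5: Δl = 1.7/cos28.7° = 1.938 m; N'_5 = 90·cos28.7° − 14·1.938 = 51.8; c'Δl = 29.46; W sinα = 43.2
Slice 6: Δl = 2.9/cos40.9° = 3.837 m; N'_6 = 73·cos40.9° − 5·3.837 = 36.0; c'Δl = 58.32; W sinα = 47.8
Σc'Δl = 226.1 kN/m; ΣN' = 500.7 kN/m; ΣW sinα = 156.8 kN/m
Resisting = 226.1 + 500.7·tan30.1° = 226.1 + 290.3 = 516.3 kN/m
FS = 516.3 / 156.8 = 3.294

FS = 3.29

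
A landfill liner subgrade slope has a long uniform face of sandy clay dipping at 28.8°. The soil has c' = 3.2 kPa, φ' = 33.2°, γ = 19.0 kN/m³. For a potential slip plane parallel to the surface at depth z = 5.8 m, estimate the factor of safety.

For an infinite slope with a slip plane parallel to the surface (no pore pressure): FS = [c' + γz cos²β tanφ'] / [γz sinβ cosβ].
γz = 19.0·5.8 = 110.20 kN/m²
Numerator = 3.2 + 110.20·cos²28.8°·tan33.2° = 3.2 + 110.20·0.7679·0.6544 = 58.576 kPa
Denominator = 110.20·sin28.8°·cos28.8° = 110.20·0.4818·0.8763 = 46.522 kPa
FS = 58.576 / 46.522 = 1.259

FS = 1.26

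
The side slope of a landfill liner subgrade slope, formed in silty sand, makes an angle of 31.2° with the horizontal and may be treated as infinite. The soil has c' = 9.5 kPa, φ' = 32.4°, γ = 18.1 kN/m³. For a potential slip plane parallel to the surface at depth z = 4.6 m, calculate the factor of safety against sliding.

FS = 1.31

For an infinite slope with a slip plane parallel to the surface (no pore pressure): FS = [c' + γz cos²β tanφ'] / [γz sinβ cosβ].
γz = 18.1·4.6 = 83.26 kN/m²
Numerator = 9.5 + 83.26·cos²31.2°·tan32.4° = 9.5 + 83.26·0.7316·0.6346 = 48.159 kPa
Denominator = 83.26·sin31.2°·cos31.2° = 83.26·0.5180·0.8554 = 36.893 kPa
FS = 48.159 / 36.893 = 1.305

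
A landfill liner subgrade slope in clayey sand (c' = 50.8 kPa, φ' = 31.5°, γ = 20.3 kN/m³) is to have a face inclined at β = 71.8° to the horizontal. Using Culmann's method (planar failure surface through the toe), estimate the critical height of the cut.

Culmann's analysis gives the critical failure plane at α_cr = (β + φ')/2 = (71.8 + 31.5)/2 = 51.6°, and the critical height
H_c = (4c'/γ) · sinβ cosφ' / [1 − cos(β − φ')]
    = (4·50.8/20.3) · sin71.8°·cos31.5° / [1 − cos(40.3°)]
    = 10.010 · 0.9500·0.8526 / [1 − 0.7627]
    = 10.010 · 0.8100 / 0.2373
    = 34.16 m

H_c = 34.16 m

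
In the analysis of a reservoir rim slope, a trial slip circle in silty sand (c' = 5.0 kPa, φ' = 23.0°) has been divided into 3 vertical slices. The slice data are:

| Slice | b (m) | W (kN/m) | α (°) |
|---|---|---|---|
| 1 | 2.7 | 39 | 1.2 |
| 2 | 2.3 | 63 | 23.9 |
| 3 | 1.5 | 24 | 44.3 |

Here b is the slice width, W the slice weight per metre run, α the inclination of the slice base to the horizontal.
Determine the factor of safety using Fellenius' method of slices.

Ordinary method of slices: FS = Σ[c'·Δl_i + (W_i cosα_i)·tanφ'] / Σ W_i sinα_i, with Δl_i = b_i / cosα_i.
Slice 1: Δl = 2.7/cos1.2° = 2.701 m; N'_1 = 39·cos1.2° = 39.0; c'Δl = 13.50; W sinα = 0.8
Slice 2: Δl = 2.3/cos23.9° = 2.516 m; N'_2 = 63·cos23.9° = 57.6; c'Δl = 12.58; W sinα = 25.5
Slice 3: Δl = 1.5/cos44.3° = 2.096 m; N'_3 = 24·cos44.3° = 17.2; c'Δl = 10.48; W sinα = 16.8
Σc'Δl = 36.6 kN/m; ΣN' = 113.8 kN/m; ΣW sinα = 43.1 kN/m
Resisting = 36.6 + 113.8·tan23.0° = 36.6 + 48.3 = 84.9 kN/m
FS = 84.9 / 43.1 = 1.969

FS = 1.97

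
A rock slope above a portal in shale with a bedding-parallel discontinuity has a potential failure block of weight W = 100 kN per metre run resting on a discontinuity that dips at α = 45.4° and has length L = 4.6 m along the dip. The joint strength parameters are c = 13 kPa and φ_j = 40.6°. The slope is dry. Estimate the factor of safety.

Resolving the block weight along and normal to the plane and applying the Mohr–Coulomb strength on the joint:
N' = W cosα = 100·cos45.4° = 70.2 kN/m
Driving force T = W sinα = 100·sin45.4° = 71.2 kN/m
Resisting force R = c·L + N'·tanφ_j = 13·4.6 + 70.2·tan40.6° = 59.8 + 60.2 = 120.0 kN/m
FS = R / T = 120.0 / 71.2 = 1.685

FS = 1.69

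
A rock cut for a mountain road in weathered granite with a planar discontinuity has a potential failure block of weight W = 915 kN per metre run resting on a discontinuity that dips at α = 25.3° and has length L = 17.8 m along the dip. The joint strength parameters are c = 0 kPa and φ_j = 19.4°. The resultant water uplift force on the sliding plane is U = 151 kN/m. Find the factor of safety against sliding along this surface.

FS = 0.61

Resolving the block weight along and normal to the plane and applying the Mohr–Coulomb strength on the joint:
N' = W cosα − U = 915·cos25.3° − 151 = 676.2 kN/m
Driving force T = W sinα = 915·sin25.3° = 391.0 kN/m
Resisting force R = c·L + N'·tanφ_j = 0·17.8 + 676.2·tan19.4° = 0.0 + 238.1 = 238.1 kN/m
FS = R / T = 238.1 / 391.0 = 0.609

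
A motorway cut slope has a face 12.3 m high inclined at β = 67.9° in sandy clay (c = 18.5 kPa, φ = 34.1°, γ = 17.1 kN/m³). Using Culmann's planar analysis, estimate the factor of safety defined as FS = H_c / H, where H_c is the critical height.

FS = 1.60

H_c = (4c/γ) · sinβ cosφ / [1 − cos(β − φ)]
    = (4·18.5/17.1) · sin67.9°·cos34.1° / [1 − cos33.8°]
    = 4.327 · 0.7672 / 0.1690 = 19.64 m
FS = H_c / H = 19.64 / 12.3 = 1.597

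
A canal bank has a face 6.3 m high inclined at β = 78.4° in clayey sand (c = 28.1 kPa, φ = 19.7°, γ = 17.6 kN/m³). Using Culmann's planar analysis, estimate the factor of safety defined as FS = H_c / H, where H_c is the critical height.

FS = 1.95

H_c = (4c/γ) · sinβ cosφ / [1 − cos(β − φ)]
    = (4·28.1/17.6) · sin78.4°·cos19.7° / [1 − cos58.7°]
    = 6.386 · 0.9222 / 0.4805 = 12.26 m
FS = H_c / H = 12.26 / 6.3 = 1.946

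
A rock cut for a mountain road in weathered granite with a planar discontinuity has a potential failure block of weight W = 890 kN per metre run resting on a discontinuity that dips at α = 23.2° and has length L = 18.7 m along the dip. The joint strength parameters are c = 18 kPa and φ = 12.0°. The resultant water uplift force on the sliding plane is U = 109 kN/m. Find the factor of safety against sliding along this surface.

FS = 1.39

Resolving the block weight along and normal to the plane and applying the Mohr–Coulomb strength on the joint:
N' = W cosα − U = 890·cos23.2° − 109 = 709.0 kN/m
Driving force T = W sinα = 890·sin23.2° = 350.6 kN/m
Resisting force R = c·L + N'·tanφ = 18·18.7 + 709.0·tan12.0° = 336.6 + 150.7 = 487.3 kN/m
FS = R / T = 487.3 / 350.6 = 1.390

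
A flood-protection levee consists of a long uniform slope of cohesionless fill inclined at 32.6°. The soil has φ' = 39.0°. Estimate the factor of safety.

For a dry cohesionless infinite slope the factor of safety is FS = tanφ' / tanβ.
FS = tan39.0° / tan32.6° = 0.8098 / 0.6395 = 1.266

FS = 1.27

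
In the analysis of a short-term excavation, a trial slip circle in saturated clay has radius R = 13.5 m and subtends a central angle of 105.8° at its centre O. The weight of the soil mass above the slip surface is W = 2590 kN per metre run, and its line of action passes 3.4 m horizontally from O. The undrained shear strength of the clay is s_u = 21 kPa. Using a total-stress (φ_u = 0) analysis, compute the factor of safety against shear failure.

FS = 0.80

Taking moments about the centre O, the resisting moment is provided by the undrained shear strength acting along the arc:
Arc length L_a = R·θ = 13.5·(105.8°·π/180) = 13.5·1.8466 = 24.93 m
M_R = s_u·L_a·R = 21·24.93·13.5 = 7067.2 kN·m/m
M_D = W·d = 2590·3.4 = 8806.0 kN·m/m
FS = M_R / M_D = 7067.2 / 8806.0 = 0.803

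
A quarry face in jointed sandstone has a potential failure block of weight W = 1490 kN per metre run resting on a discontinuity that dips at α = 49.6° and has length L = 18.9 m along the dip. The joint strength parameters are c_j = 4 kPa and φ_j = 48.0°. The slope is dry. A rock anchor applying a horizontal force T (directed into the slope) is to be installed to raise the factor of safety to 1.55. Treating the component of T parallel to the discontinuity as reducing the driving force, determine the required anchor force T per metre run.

T = 330 kN/m

Resolving forces along and normal to the sliding plane, with the horizontal anchor force T adding T·sinα to the effective normal force and T·cosα acting up the plane against the driving force:
FS = [c_jL + (W cosα + T sinα) tanφ_j] / [W sinα − T cosα]
Without the anchor: N' = 965.7 kN/m, driving T_d = 1134.7 kN/m, resisting R = 4·18.9 + 965.7·tan48.0° = 1148.1 kN/m, FS = 1.01.
Setting FS = 1.55 and solving for T:
1.55·(1134.7 − T cos49.6°) = 1148.1 + T sin49.6°·tan48.0°
T·(sin49.6°·tan48.0° + 1.55·cos49.6°) = 1.55·1134.7 − 1148.1
T·(0.7615·1.1106 + 1.55·0.6481) = 1758.8 − 1148.1 = 610.7
T·1.8504 = 610.7
T = 330.0 kN/m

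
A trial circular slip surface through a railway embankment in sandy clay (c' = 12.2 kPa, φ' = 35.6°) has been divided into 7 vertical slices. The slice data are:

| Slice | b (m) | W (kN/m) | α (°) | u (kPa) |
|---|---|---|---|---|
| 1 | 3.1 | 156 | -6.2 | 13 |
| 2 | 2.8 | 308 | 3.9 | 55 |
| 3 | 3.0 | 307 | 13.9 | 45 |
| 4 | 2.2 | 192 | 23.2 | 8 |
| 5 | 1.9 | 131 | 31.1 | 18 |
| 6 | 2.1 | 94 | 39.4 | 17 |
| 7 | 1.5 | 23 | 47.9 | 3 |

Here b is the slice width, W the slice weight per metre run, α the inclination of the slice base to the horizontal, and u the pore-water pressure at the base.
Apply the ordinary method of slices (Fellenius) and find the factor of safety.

Ordinary method of slices: FS = Σ[c'·Δl_i + (W_i cosα_i − u_i·Δl_i)·tanφ'] / Σ W_i sinα_i, with Δl_i = b_i / cosα_i.
Slice 1: Δl = 3.1/cos(-6.2°) = 3.118 m; N'_1 = 156·cos(-6.2°) − 13·3.118 = 114.6; c'Δl = 38.04; W sinα = -16.8
Slice 2: Δl = 2.8/cos3.9° = 2.806 m; N'_2 = 308·cos3.9° − 55·2.806 = 152.9; c'Δl = 34.24; W sinα = 20.9
Slice 3: Δl = 3.0/cos13.9° = 3.091 m; N'_3 = 307·cos13.9° − 45·3.091 = 158.9; c'Δl = 37.70; W sinα = 73.8
Slice 4: Δl = 2.2/cos23.2° = 2.394 m; N'_4 = 192·cos23.2° − 8·2.394 = 157.3; c'Δl = 29.20; W sinα = 75.6
Slice 5: Δl = 1.9/cos31.1° = 2.219 m; N'_5 = 131·cos31.1° − 18·2.219 = 72.2; c'Δl = 27.07; W sinα = 67.7
Slice 6: Δl = 2.1/cos39.4° = 2.718 m; N'_6 = 94·cos39.4° − 17·2.718 = 26.4; c'Δl = 33.16; W sinα = 59.7
Slice 7: Δl = 1.5/cos47.9° = 2.237 m; N'_7 = 23·cos47.9° − 3·2.237 = 8.7; c'Δl = 27.30; W sinα = 17.1
Σc'Δl = 226.7 kN/m; ΣN' = 691.1 kN/m; ΣW sinα = 297.9 kN/m
Resisting = 226.7 + 691.1·tan35.6° = 226.7 + 494.8 = 721.5 kN/m
FS = 721.5 / 297.9 = 2.422

FS = 2.42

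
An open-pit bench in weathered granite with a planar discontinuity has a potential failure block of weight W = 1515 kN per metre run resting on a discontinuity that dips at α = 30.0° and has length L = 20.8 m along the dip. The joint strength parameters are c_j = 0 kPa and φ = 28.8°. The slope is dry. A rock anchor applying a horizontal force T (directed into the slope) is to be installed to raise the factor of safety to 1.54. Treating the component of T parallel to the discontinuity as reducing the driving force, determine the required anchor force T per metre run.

T = 277 kN/m

Resolving forces along and normal to the sliding plane, with the horizontal anchor force T adding T·sinα to the effective normal force and T·cosα acting up the plane against the driving force:
FS = [c_jL + (W cosα + T sinα) tanφ] / [W sinα − T cosα]
Without the anchor: N' = 1312.0 kN/m, driving T_d = 757.5 kN/m, resisting R = 0·20.8 + 1312.0·tan28.8° = 721.3 kN/m, FS = 0.95.
Setting FS = 1.54 and solving for T:
1.54·(757.5 − T cos30.0°) = 721.3 + T sin30.0°·tan28.8°
T·(sin30.0°·tan28.8° + 1.54·cos30.0°) = 1.54·757.5 − 721.3
T·(0.5000·0.5498 + 1.54·0.8660) = 1166.5 − 721.3 = 445.3
T·1.6086 = 445.3
T = 276.8 kN/m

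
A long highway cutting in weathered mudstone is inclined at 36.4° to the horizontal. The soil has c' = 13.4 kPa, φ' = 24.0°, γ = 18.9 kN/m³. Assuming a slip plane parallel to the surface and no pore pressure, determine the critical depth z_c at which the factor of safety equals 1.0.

z_c = 3.75 m

Setting FS = 1.00 in FS = [c' + γz cos²β tanφ'] / [γz sinβ cosβ] and solving for z:
z = c' / [γ cosβ (FS·sinβ − cosβ·tanφ')]
  = 13.4 / [18.9·cos36.4°·(1.00·sin36.4° − cos36.4°·tan24.0°)]
  = 13.4 / [18.9·0.8049·(1.00·0.5934 − 0.8049·0.4452)]
  = 13.4 / 3.5758 = 3.747 m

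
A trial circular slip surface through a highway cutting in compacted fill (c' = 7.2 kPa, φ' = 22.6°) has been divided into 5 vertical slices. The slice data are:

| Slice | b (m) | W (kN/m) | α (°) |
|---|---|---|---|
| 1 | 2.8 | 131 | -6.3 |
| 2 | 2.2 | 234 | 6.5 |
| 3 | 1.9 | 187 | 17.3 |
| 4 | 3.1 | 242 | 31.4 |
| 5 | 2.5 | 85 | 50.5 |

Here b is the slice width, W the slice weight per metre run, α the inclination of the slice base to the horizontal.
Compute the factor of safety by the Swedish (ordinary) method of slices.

FS = 1.69

Ordinary method of slices: FS = Σ[c'·Δl_i + (W_i cosα_i)·tanφ'] / Σ W_i sinα_i, with Δl_i = b_i / cosα_i.
Slice 1: Δl = 2.8/cos(-6.3°) = 2.817 m; N'_1 = 131·cos(-6.3°) = 130.2; c'Δl = 20.28; W sinα = -14.4
Slice 2: Δl = 2.2/cos6.5° = 2.214 m; N'_2 = 234·cos6.5° = 232.5; c'Δl = 15.94; W sinα = 26.5
Slice 3: Δl = 1.9/cos17.3° = 1.990 m; N'_3 = 187·cos17.3° = 178.5; c'Δl = 14.33; W sinα = 55.6
Slice 4: Δl = 3.1/cos31.4° = 3.632 m; N'_4 = 242·cos31.4° = 206.6; c'Δl = 26.15; W sinα = 126.1
Slice 5: Δl = 2.5/cos50.5° = 3.930 m; N'_5 = 85·cos50.5° = 54.1; c'Δl = 28.30; W sinα = 65.6
Σc'Δl = 105.0 kN/m; ΣN' = 801.9 kN/m; ΣW sinα = 259.4 kN/m
Resisting = 105.0 + 801.9·tan22.6° = 105.0 + 333.8 = 438.8 kN/m
FS = 438.8 / 259.4 = 1.692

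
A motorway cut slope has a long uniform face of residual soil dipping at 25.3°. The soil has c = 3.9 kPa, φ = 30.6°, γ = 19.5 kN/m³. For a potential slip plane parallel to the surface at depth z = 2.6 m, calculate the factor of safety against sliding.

For an infinite slope with a slip plane parallel to the surface (no pore pressure): FS = [c + γz cos²β tanφ] / [γz sinβ cosβ].
γz = 19.5·2.6 = 50.70 kN/m²
Numerator = 3.9 + 50.70·cos²25.3°·tan30.6° = 3.9 + 50.70·0.8174·0.5914 = 28.408 kPa
Denominator = 50.70·sin25.3°·cos25.3° = 50.70·0.4274·0.9041 = 19.589 kPa
FS = 28.408 / 19.589 = 1.450

FS = 1.45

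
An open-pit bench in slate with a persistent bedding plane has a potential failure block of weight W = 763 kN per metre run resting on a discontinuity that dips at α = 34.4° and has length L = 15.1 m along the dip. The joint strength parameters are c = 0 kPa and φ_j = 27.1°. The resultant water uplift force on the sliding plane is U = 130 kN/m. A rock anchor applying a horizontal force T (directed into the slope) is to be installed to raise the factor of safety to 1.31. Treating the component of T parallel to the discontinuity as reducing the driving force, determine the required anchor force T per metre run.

T = 226 kN/m

Resolving forces along and normal to the sliding plane, with the horizontal anchor force T adding T·sinα to the effective normal force and T·cosα acting up the plane against the driving force:
FS = [cL + (W cosα − U + T sinα) tanφ_j] / [W sinα − T cosα]
Without the anchor: N' = 499.6 kN/m, driving T_d = 431.1 kN/m, resisting R = 0·15.1 + 499.6·tan27.1° = 255.6 kN/m, FS = 0.59.
Setting FS = 1.31 and solving for T:
1.31·(431.1 − T cos34.4°) = 255.6 + T sin34.4°·tan27.1°
T·(sin34.4°·tan27.1° + 1.31·cos34.4°) = 1.31·431.1 − 255.6
T·(0.5650·0.5117 + 1.31·0.8251) = 564.7 − 255.6 = 309.1
T·1.3700 = 309.1
T = 225.6 kN/m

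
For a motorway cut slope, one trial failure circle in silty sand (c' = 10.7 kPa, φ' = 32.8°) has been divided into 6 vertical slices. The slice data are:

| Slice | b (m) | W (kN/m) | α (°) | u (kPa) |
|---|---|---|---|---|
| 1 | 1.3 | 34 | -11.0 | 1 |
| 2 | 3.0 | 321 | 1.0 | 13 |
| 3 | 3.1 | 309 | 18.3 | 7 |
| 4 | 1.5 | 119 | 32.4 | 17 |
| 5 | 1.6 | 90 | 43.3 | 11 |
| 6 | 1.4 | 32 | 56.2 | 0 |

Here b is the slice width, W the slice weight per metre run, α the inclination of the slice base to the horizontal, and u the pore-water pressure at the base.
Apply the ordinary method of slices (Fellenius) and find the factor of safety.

FS = 2.46

Ordinary method of slices: FS = Σ[c'·Δl_i + (W_i cosα_i − u_i·Δl_i)·tanφ'] / Σ W_i sinα_i, with Δl_i = b_i / cosα_i.
Slice 1: Δl = 1.3/cos(-11.0°) = 1.324 m; N'_1 = 34·cos(-11.0°) − 1·1.324 = 32.1; c'Δl = 14.17; W sinα = -6.5
Slice 2: Δl = 3.0/cos1.0° = 3.000 m; N'_2 = 321·cos1.0° − 13·3.000 = 281.9; c'Δl = 32.10; W sinα = 5.6
Slice 3: Δl = 3.1/cos18.3° = 3.265 m; N'_3 = 309·cos18.3° − 7·3.265 = 270.5; c'Δl = 34.94; W sinα = 97.0
Slice 4: Δl = 1.5/cos32.4° = 1.777 m; N'_4 = 119·cos32.4° − 17·1.777 = 70.3; c'Δl = 19.01; W sinα = 63.8
Slice 5: Δl = 1.6/cos43.3° = 2.198 m; N'_5 = 90·cos43.3° − 11·2.198 = 41.3; c'Δl = 23.52; W sinα = 61.7
Slice 6: Δl = 1.4/cos56.2° = 2.517 m; N'_6 = 32·cos56.2° − 0·2.517 = 17.8; c'Δl = 26.93; W sinα = 26.6
Σc'Δl = 150.7 kN/m; ΣN' = 713.9 kN/m; ΣW sinα = 248.2 kN/m
Resisting = 150.7 + 713.9·tan32.8° = 150.7 + 460.1 = 610.8 kN/m
FS = 610.8 / 248.2 = 2.461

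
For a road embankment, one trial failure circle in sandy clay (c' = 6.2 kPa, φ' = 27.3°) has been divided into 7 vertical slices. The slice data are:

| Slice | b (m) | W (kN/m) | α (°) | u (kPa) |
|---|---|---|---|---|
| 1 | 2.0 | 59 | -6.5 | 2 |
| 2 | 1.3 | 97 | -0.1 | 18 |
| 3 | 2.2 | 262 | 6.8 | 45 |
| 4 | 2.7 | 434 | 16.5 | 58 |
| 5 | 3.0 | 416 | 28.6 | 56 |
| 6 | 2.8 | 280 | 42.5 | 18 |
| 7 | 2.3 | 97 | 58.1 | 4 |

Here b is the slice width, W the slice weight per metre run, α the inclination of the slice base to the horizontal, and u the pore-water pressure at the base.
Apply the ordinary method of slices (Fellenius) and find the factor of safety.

FS = 0.94

Ordinary method of slices: FS = Σ[c'·Δl_i + (W_i cosα_i − u_i·Δl_i)·tanφ'] / Σ W_i sinα_i, with Δl_i = b_i / cosα_i.
Slice 1: Δl = 2.0/cos(-6.5°) = 2.013 m; N'_1 = 59·cos(-6.5°) − 2·2.013 = 54.6; c'Δl = 12.48; W sinα = -6.7
Slice 2: Δl = 1.3/cos(-0.1°) = 1.300 m; N'_2 = 97·cos(-0.1°) − 18·1.300 = 73.6; c'Δl = 8.06; W sinα = -0.2
Slice 3: Δl = 2.2/cos6.8° = 2.216 m; N'_3 = 262·cos6.8° − 45·2.216 = 160.5; c'Δl = 13.74; W sinα = 31.0
Slice 4: Δl = 2.7/cos16.5° = 2.816 m; N'_4 = 434·cos16.5° − 58·2.816 = 252.8; c'Δl = 17.46; W sinα = 123.3
Slice 5: Δl = 3.0/cos28.6° = 3.417 m; N'_5 = 416·cos28.6° − 56·3.417 = 173.9; c'Δl = 21.18; W sinα = 199.1
Slice 6: Δl = 2.8/cos42.5° = 3.798 m; N'_6 = 280·cos42.5° − 18·3.798 = 138.1; c'Δl = 23.55; W sinα = 189.2
Slice 7: Δl = 2.3/cos58.1° = 4.352 m; N'_7 = 97·cos58.1° − 4·4.352 = 33.8; c'Δl = 26.99; W sinα = 82.4
Σc'Δl = 123.5 kN/m; ΣN' = 887.3 kN/m; ΣW sinα = 618.1 kN/m
Resisting = 123.5 + 887.3·tan27.3° = 123.5 + 458.0 = 581.4 kN/m
FS = 581.4 / 618.1 = 0.941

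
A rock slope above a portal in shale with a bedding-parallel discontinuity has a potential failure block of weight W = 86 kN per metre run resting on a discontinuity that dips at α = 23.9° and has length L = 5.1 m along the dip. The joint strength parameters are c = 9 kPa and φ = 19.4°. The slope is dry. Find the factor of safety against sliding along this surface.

FS = 2.11

Resolving the block weight along and normal to the plane and applying the Mohr–Coulomb strength on the joint:
N' = W cosα = 86·cos23.9° = 78.6 kN/m
Driving force T = W sinα = 86·sin23.9° = 34.8 kN/m
Resisting force R = c·L + N'·tanφ = 9·5.1 + 78.6·tan19.4° = 45.9 + 27.7 = 73.6 kN/m
FS = R / T = 73.6 / 34.8 = 2.112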